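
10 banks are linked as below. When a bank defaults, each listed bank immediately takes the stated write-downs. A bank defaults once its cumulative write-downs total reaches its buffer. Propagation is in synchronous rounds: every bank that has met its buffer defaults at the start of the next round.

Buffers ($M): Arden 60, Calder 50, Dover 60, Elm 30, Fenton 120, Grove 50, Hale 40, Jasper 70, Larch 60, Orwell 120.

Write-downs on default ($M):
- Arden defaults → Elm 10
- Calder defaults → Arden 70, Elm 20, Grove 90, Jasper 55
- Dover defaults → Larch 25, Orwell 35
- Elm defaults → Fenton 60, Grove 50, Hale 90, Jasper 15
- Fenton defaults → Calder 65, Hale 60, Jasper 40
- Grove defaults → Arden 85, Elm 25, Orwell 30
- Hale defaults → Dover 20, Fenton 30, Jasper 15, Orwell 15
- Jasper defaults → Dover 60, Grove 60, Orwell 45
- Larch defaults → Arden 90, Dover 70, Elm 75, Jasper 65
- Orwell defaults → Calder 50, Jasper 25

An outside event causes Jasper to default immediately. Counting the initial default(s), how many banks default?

Round 1 — Jasper defaults (initial).
  Dover: +60 → 60 ≥ 60
  Grove: +60 → 60 ≥ 50
  Orwell: +45 → 45 < 120
Round 2 — Dover, Grove default.
  Arden: +85 → 85 ≥ 60
  Elm: +25 → 25 < 30
  Larch: +25 → 25 < 60
  Orwell: +35+30 → 110 < 120
Round 3 — Arden defaults.
  Elm: +10 → 35 ≥ 30
Round 4 — Elm defaults.
  Fenton: +60 → 60 < 120
  Hale: +90 → 90 ≥ 40
Round 5 — Hale defaults.
  Fenton: +30 → 90 < 120
  Orwell: +15 → 125 ≥ 120
Round 6 — Orwell defaults.
  Calder: +50 → 50 ≥ 50
Round 7 — Calder defaults.
No further defaults.

8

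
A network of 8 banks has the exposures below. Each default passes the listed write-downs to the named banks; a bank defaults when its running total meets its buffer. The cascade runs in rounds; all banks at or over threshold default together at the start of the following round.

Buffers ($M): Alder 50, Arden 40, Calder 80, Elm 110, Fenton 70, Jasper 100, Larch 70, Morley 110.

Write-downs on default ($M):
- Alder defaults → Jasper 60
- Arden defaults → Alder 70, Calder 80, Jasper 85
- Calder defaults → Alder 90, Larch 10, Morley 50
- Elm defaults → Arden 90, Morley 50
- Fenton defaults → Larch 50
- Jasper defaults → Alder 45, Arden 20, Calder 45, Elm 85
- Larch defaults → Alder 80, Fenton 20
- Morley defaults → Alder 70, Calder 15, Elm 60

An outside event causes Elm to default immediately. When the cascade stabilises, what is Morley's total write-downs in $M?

Round 1 — Elm defaults (initial).
  Arden: +90 → 90 ≥ 40
  Morley: +50 → 50 < 110
Round 2 — Arden defaults.
  Alder: +70 → 70 ≥ 50
  Calder: +80 → 80 ≥ 80
  Jasper: +85 → 85 < 100
Round 3 — Alder, Calder default.
  Jasper: +60 → 145 ≥ 100
  Larch: +10 → 10 < 70
  Morley: +50 → 100 < 110
Round 4 — Jasper defaults.
No further defaults.

100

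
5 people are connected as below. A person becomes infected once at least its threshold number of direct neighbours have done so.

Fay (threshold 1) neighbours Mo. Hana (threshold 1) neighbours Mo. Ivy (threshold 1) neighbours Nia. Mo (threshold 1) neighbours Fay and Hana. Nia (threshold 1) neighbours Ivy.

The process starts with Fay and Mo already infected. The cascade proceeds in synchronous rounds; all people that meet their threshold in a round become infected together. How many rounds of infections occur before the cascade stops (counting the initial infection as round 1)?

Round 1 — Fay, Mo become infected (initial).
Round 2 — checking thresholds:
  Hana: 1 of 1 neighbours ≥ 1, becomes infected.
Round 3 — no new infections; cascade stops.

2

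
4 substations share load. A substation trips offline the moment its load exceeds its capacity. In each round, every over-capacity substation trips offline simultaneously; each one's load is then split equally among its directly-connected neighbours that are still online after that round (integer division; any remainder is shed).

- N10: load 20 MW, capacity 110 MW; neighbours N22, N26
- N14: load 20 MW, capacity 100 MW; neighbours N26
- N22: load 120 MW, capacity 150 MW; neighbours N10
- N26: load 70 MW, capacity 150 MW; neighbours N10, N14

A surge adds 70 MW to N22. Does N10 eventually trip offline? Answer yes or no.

Round 1 — N22 at 190 > 150. N22 trips offline.
  N22 sheds 190 MW to N10: 190 each.
    N10: 20+190 = 210 > 110
Round 2 — N10 trips offline.
  N10 sheds 210 MW to N26: 210 each.
    N26: 70+210 = 280 > 150
Round 3 — N26 trips offline.
  N26 sheds 280 MW to N14: 280 each.
    N14: 20+280 = 300 > 100
Round 4 — N14 trips offline.
  N14 sheds 300 MW: no online neighbours, lost.
No further trips.

yes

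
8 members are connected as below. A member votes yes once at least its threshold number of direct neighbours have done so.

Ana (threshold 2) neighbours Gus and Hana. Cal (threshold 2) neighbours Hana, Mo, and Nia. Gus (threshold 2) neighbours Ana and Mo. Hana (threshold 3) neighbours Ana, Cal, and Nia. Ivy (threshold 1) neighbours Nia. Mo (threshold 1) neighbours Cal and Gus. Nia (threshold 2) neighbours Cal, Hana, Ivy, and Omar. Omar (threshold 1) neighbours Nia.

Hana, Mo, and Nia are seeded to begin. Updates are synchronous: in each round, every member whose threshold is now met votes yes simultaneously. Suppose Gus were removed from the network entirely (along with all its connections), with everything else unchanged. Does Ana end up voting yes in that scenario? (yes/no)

With Gus removed:
Round 1 — Hana, Mo, Nia vote yes (initial).
Round 2 — checking thresholds:
  Ana: 1 of 1 neighbours < 2, below threshold.
  Cal: 3 of 3 neighbours ≥ 2, votes yes.
  Ivy: 1 of 1 neighbours ≥ 1, votes yes.
  Omar: 1 of 1 neighbours ≥ 1, votes yes.
Round 3 — no new yes votes; cascade stops.

no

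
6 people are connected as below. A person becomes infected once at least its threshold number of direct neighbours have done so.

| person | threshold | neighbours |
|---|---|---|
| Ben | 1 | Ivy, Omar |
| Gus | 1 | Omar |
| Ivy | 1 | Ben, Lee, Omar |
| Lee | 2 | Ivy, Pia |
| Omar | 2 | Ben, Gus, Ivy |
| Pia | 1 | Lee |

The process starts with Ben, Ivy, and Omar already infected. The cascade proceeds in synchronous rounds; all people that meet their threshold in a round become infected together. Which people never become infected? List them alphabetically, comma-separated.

Lee, Pia

Round 1 — Ben, Ivy, Omar become infected (initial).
Round 2 — checking thresholds:
  Gus: 1 of 1 neighbours ≥ 1, becomes infected.
  Lee: 1 of 2 neighbours < 2, below threshold.
Round 3 — no new infections; cascade stops.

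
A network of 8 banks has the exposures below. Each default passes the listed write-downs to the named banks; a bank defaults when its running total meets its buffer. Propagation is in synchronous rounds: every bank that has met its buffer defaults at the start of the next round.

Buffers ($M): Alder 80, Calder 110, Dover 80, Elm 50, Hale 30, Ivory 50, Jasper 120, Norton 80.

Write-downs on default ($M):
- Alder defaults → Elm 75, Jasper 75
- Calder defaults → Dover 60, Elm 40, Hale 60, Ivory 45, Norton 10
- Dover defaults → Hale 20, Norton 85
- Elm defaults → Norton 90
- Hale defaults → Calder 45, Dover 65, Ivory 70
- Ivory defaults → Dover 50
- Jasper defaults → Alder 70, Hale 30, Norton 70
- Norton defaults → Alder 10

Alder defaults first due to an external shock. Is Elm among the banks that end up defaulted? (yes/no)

yes

Round 1 — Alder defaults (initial).
  Elm: +75 → 75 ≥ 50
  Jasper: +75 → 75 < 120
Round 2 — Elm defaults.
  Norton: +90 → 90 ≥ 80
Round 3 — Norton defaults.
No further defaults.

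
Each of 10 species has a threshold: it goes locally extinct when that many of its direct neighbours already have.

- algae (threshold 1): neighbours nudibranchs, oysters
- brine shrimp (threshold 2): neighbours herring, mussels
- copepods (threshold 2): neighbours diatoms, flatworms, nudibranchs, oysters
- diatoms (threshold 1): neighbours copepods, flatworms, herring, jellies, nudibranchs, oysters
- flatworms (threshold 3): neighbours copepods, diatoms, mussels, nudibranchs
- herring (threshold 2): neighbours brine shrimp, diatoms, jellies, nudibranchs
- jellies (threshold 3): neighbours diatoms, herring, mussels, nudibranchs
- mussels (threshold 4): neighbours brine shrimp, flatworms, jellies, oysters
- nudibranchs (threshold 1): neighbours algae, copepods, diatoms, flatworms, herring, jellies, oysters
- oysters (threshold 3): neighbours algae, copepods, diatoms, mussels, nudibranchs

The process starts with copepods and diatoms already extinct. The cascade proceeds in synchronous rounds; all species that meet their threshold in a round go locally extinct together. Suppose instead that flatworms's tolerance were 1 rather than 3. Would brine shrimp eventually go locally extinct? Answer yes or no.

With flatworms's tolerance at 1:
Round 1 — copepods, diatoms go locally extinct (initial).
Round 2 — checking thresholds:
  flatworms: 2 of 4 neighbours ≥ 1, goes locally extinct.
  herring: 1 of 4 neighbours < 2, holds.
  jellies: 1 of 4 neighbours < 3, holds.
  nudibranchs: 2 of 7 neighbours ≥ 1, goes locally extinct.
  oysters: 2 of 5 neighbours < 3, holds.
Round 3 — checking thresholds:
  algae: 1 of 2 neighbours ≥ 1, goes locally extinct.
  herring: 2 of 4 neighbours ≥ 2, goes locally extinct.
  jellies: 2 of 4 neighbours < 3, holds.
  mussels: 1 of 4 neighbours < 4, holds.
  oysters: 3 of 5 neighbours ≥ 3, goes locally extinct.
Round 4 — checking thresholds:
  brine shrimp: 1 of 2 neighbours < 2, holds.
  jellies: 3 of 4 neighbours ≥ 3, goes locally extinct.
  mussels: 2 of 4 neighbours < 4, holds.
Round 5 — no new extinctions; cascade stops.

no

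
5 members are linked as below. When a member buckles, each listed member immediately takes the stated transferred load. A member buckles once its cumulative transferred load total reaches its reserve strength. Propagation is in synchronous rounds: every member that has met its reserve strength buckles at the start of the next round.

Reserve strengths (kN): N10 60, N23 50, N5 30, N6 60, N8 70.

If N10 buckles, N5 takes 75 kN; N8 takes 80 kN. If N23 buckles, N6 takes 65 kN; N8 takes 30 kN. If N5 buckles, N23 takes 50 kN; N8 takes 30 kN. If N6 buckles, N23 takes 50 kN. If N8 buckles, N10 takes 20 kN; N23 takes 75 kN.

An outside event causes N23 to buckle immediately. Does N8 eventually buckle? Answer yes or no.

no

Round 1 — N23 buckles (initial).
  N6: +65 → 65 ≥ 60
  N8: +30 → 30 < 70
Round 2 — N6 buckles.
No further bucklings.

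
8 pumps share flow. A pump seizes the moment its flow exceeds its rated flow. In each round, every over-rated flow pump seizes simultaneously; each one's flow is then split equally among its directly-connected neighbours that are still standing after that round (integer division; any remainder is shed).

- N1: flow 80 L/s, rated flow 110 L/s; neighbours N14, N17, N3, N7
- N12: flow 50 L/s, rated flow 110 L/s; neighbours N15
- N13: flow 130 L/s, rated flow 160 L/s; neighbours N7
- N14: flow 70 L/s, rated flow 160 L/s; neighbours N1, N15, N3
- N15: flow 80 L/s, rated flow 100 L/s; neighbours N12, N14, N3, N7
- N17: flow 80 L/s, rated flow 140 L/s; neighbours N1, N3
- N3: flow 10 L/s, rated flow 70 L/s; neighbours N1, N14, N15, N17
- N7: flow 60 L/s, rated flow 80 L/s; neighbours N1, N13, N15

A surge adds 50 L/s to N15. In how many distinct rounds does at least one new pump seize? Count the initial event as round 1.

5

Round 1 — N15 at 130 > 100. N15 seizes.
  N15 sheds 130 L/s to N12, N14, N3, N7: 32 each (2 lost).
    N12: 50+32 = 82 ≤ 110
    N14: 70+32 = 102 ≤ 160
    N3: 10+32 = 42 ≤ 70
    N7: 60+32 = 92 > 80
Round 2 — N7 seizes.
  N7 sheds 92 L/s to N1, N13: 46 each.
    N1: 80+46 = 126 > 110
    N13: 130+46 = 176 > 160
Round 3 — N1, N13 seize.
  N1 sheds 126 L/s to N14, N17, N3: 42 each.
    N14: 102+42 = 144 ≤ 160
    N17: 80+42 = 122 ≤ 140
    N3: 42+42 = 84 > 70
  N13 sheds 176 L/s: no online neighbours, lost.
Round 4 — N3 seizes.
  N3 sheds 84 L/s to N14, N17: 42 each.
    N14: 144+42 = 186 > 160
    N17: 122+42 = 164 > 140
Round 5 — N14, N17 seize.
  N14 sheds 186 L/s: no online neighbours, lost.
  N17 sheds 164 L/s: no online neighbours, lost.
No further seizures.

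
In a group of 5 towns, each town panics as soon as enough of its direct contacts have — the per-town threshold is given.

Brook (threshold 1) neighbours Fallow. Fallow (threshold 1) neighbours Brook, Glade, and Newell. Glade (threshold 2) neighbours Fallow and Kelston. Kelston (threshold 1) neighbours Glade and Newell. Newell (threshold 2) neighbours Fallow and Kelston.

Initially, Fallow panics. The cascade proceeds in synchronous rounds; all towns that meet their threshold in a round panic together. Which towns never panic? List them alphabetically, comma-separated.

Glade, Kelston, Newell

Round 1 — Fallow panics (initial).
Round 2 — checking thresholds:
  Brook: 1 of 1 neighbours ≥ 1, panics.
  Glade: 1 of 2 neighbours < 2, holds.
  Newell: 1 of 2 neighbours < 2, holds.
Round 3 — no new panics; cascade stops.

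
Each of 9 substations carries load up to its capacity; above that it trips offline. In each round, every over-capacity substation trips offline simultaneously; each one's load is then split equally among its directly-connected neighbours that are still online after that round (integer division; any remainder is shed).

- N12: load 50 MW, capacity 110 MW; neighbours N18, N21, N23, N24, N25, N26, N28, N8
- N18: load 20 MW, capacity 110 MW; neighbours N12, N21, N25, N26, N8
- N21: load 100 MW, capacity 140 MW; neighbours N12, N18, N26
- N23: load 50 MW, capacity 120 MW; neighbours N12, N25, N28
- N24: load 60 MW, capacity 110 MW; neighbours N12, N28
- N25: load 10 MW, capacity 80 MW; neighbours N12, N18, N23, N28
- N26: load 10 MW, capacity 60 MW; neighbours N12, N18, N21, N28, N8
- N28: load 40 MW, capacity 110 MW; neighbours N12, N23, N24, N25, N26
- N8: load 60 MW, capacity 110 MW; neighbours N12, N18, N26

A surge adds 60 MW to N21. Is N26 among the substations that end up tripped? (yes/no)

Round 1 — N21 at 160 > 140. N21 trips offline.
  N21 sheds 160 MW to N12, N18, N26: 53 each (1 lost).
    N12: 50+53 = 103 ≤ 110
    N18: 20+53 = 73 ≤ 110
    N26: 10+53 = 63 > 60
Round 2 — N26 trips offline.
  N26 sheds 63 MW to N12, N18, N28, N8: 15 each (3 lost).
    N12: 103+15 = 118 > 110
    N18: 73+15 = 88 ≤ 110
    N28: 40+15 = 55 ≤ 110
    N8: 60+15 = 75 ≤ 110
Round 3 — N12 trips offline.
  N12 sheds 118 MW to N18, N23, N24, N25, N28, N8: 19 each (4 lost).
    N18: 88+19 = 107 ≤ 110
    N23: 50+19 = 69 ≤ 120
    N24: 60+19 = 79 ≤ 110
    N25: 10+19 = 29 ≤ 80
    N28: 55+19 = 74 ≤ 110
    N8: 75+19 = 94 ≤ 110
No further trips.

yes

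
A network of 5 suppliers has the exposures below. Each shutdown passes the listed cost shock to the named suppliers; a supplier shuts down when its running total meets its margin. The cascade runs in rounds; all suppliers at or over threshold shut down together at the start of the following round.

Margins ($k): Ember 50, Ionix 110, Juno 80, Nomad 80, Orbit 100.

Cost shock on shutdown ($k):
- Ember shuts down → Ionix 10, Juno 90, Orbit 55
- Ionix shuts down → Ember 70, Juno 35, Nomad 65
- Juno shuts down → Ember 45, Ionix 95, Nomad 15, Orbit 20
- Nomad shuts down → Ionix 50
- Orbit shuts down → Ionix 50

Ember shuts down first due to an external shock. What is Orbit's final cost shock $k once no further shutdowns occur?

Round 1 — Ember shuts down (initial).
  Ionix: +10 → 10 < 110
  Juno: +90 → 90 ≥ 80
  Orbit: +55 → 55 < 100
Round 2 — Juno shuts down.
  Ionix: +95 → 105 < 110
  Nomad: +15 → 15 < 80
  Orbit: +20 → 75 < 100
No further shutdowns.

75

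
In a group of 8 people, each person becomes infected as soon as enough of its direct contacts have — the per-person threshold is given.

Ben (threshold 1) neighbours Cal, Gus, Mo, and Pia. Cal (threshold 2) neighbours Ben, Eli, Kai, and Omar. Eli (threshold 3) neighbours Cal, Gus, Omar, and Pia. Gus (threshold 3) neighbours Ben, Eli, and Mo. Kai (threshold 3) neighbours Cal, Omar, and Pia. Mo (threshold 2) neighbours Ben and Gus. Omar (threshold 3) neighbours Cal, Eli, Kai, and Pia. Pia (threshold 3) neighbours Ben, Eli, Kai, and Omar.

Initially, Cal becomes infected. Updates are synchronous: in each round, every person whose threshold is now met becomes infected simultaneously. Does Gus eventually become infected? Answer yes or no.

no

Round 1 — Cal becomes infected (initial).
Round 2 — checking thresholds:
  Ben: 1 of 4 neighbours ≥ 1, becomes infected.
  Eli: 1 of 4 neighbours < 3, holds.
  Kai: 1 of 3 neighbours < 3, holds.
  Omar: 1 of 4 neighbours < 3, holds.
Round 3 — no new infections; cascade stops.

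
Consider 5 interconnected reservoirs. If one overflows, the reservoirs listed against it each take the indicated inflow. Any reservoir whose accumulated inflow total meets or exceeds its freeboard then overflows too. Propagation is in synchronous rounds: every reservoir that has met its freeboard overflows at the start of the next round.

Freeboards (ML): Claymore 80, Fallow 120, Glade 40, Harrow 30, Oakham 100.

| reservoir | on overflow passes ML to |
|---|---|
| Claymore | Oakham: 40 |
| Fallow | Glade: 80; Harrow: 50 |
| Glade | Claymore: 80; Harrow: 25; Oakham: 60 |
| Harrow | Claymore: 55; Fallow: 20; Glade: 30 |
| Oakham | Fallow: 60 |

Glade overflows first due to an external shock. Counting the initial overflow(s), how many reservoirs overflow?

Round 1 — Glade overflows (initial).
  Claymore: +80 → 80 ≥ 80
  Harrow: +25 → 25 < 30
  Oakham: +60 → 60 < 100
Round 2 — Claymore overflows.
  Oakham: +40 → 100 ≥ 100
Round 3 — Oakham overflows.
  Fallow: +60 → 60 < 120
No further overflows.

3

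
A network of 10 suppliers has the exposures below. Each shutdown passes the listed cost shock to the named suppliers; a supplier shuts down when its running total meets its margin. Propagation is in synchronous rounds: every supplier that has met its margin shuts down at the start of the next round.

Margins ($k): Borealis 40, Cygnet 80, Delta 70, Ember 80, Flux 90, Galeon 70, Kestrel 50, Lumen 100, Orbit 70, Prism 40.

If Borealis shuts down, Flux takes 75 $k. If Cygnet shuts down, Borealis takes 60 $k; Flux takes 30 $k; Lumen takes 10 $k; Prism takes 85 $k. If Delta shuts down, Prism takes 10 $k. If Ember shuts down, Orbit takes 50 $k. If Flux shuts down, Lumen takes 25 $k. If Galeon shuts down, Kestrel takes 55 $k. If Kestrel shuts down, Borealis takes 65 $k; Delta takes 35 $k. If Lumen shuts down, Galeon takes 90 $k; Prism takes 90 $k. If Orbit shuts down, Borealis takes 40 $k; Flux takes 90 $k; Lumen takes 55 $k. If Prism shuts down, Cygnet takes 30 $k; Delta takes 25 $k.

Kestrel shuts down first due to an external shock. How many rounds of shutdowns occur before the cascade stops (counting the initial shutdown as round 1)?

Round 1 — Kestrel shuts down (initial).
  Borealis: +65 → 65 ≥ 40
  Delta: +35 → 35 < 70
Round 2 — Borealis shuts down.
  Flux: +75 → 75 < 90
No further shutdowns.

2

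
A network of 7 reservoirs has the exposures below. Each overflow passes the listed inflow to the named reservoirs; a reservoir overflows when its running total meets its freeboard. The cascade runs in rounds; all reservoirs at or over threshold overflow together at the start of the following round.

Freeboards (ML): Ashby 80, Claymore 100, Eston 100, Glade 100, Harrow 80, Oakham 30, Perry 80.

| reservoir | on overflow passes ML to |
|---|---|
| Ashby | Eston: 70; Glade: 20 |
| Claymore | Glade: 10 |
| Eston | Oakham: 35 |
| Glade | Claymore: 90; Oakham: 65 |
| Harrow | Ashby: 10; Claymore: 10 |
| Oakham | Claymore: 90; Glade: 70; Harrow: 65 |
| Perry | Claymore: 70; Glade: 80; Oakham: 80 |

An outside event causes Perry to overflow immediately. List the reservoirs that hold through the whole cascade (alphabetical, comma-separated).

Ashby, Eston, Harrow

Round 1 — Perry overflows (initial).
  Claymore: +70 → 70 < 100
  Glade: +80 → 80 < 100
  Oakham: +80 → 80 ≥ 30
Round 2 — Oakham overflows.
  Claymore: +90 → 160 ≥ 100
  Glade: +70 → 150 ≥ 100
  Harrow: +65 → 65 < 80
Round 3 — Claymore, Glade overflow.
No further overflows.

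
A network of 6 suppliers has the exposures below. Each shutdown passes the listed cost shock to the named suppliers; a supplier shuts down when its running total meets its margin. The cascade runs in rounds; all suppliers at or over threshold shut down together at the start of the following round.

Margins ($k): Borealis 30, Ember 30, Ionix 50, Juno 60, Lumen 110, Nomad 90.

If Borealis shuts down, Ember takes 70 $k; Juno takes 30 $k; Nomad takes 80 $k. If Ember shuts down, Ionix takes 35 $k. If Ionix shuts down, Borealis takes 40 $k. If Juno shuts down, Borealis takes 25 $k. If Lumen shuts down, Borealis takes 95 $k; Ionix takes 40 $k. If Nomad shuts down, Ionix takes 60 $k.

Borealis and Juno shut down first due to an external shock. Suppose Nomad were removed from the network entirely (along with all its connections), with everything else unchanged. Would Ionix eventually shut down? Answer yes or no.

no

With Nomad removed:
Round 1 — Borealis, Juno shut down (initial).
  Ember: +70 → 70 ≥ 30
Round 2 — Ember shuts down.
  Ionix: +35 → 35 < 50
No further shutdowns.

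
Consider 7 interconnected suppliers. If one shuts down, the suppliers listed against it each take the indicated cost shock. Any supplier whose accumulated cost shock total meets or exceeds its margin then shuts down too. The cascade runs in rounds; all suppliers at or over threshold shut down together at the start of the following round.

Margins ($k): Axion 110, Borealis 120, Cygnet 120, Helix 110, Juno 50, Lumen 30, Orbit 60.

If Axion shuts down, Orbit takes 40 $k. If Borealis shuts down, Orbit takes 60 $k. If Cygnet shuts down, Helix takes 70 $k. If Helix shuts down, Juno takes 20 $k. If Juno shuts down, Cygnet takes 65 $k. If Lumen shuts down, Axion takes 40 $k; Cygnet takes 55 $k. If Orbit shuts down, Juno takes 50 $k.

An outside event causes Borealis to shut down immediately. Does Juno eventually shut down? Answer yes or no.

Round 1 — Borealis shuts down (initial).
  Orbit: +60 → 60 ≥ 60
Round 2 — Orbit shuts down.
  Juno: +50 → 50 ≥ 50
Round 3 — Juno shuts down.
  Cygnet: +65 → 65 < 120
No further shutdowns.

yes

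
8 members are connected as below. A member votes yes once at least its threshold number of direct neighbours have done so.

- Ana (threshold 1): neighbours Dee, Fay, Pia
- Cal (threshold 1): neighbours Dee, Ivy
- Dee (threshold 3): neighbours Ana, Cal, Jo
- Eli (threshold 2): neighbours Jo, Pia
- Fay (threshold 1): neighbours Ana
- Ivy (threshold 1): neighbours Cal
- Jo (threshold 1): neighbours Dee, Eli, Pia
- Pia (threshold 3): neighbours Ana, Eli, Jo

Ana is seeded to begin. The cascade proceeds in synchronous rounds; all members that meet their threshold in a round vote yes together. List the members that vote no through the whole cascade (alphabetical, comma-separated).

Cal, Dee, Eli, Ivy, Jo, Pia

Round 1 — Ana votes yes (initial).
Round 2 — checking thresholds:
  Dee: 1 of 3 neighbours < 3, holds.
  Fay: 1 of 1 neighbours ≥ 1, votes yes.
  Pia: 1 of 3 neighbours < 3, holds.
Round 3 — no new yes votes; cascade stops.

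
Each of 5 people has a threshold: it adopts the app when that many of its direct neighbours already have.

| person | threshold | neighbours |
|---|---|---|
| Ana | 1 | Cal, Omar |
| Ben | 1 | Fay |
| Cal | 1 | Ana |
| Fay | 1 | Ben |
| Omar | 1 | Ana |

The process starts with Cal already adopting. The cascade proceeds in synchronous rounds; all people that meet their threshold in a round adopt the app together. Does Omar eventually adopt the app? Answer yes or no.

Round 1 — Cal adopts the app (initial).
Round 2 — checking thresholds:
  Ana: 1 of 2 neighbours ≥ 1, adopts the app.
Round 3 — checking thresholds:
  Omar: 1 of 1 neighbours ≥ 1, adopts the app.
Round 4 — no new adoptions; cascade stops.

yes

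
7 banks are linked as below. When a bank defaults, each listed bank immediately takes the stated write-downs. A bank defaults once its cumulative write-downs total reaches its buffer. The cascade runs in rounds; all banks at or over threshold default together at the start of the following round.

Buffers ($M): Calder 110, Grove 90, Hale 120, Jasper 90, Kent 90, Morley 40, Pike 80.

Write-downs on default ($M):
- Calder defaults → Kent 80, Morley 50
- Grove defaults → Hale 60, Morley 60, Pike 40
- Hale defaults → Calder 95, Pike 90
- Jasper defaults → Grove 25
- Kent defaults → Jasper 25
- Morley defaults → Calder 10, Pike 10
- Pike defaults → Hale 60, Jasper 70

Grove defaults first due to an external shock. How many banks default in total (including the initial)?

Round 1 — Grove defaults (initial).
  Hale: +60 → 60 < 120
  Morley: +60 → 60 ≥ 40
  Pike: +40 → 40 < 80
Round 2 — Morley defaults.
  Calder: +10 → 10 < 110
  Pike: +10 → 50 < 80
No further defaults.

2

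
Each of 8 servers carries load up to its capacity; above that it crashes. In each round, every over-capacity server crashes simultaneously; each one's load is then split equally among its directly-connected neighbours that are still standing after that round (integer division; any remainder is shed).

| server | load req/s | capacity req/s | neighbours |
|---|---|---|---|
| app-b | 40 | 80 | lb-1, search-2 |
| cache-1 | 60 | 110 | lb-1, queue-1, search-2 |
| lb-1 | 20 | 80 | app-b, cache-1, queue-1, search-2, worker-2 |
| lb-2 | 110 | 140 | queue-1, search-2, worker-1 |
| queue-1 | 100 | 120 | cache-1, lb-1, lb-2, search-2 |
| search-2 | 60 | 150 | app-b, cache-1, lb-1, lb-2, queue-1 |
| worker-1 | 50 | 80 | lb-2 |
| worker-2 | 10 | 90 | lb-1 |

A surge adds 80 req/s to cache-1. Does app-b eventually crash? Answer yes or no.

yes

Round 1 — cache-1 at 140 > 110. cache-1 crashes.
  cache-1 sheds 140 req/s to lb-1, queue-1, search-2: 46 each (2 lost).
    lb-1: 20+46 = 66 ≤ 80
    queue-1: 100+46 = 146 > 120
    search-2: 60+46 = 106 ≤ 150
Round 2 — queue-1 crashes.
  queue-1 sheds 146 req/s to lb-1, lb-2, search-2: 48 each (2 lost).
    lb-1: 66+48 = 114 > 80
    lb-2: 110+48 = 158 > 140
    search-2: 106+48 = 154 > 150
Round 3 — lb-1, lb-2, search-2 crash.
  lb-1 sheds 114 req/s to app-b, worker-2: 57 each.
    app-b: 40+57 = 97 > 80
    worker-2: 10+57 = 67 ≤ 90
  lb-2 sheds 158 req/s to worker-1: 158 each.
    worker-1: 50+158 = 208 > 80
  search-2 sheds 154 req/s to app-b: 154 each.
    app-b: 97+154 = 251 > 80
Round 4 — app-b, worker-1 crash.
  app-b sheds 251 req/s: no online neighbours, lost.
  worker-1 sheds 208 req/s: no online neighbours, lost.
No further crashes.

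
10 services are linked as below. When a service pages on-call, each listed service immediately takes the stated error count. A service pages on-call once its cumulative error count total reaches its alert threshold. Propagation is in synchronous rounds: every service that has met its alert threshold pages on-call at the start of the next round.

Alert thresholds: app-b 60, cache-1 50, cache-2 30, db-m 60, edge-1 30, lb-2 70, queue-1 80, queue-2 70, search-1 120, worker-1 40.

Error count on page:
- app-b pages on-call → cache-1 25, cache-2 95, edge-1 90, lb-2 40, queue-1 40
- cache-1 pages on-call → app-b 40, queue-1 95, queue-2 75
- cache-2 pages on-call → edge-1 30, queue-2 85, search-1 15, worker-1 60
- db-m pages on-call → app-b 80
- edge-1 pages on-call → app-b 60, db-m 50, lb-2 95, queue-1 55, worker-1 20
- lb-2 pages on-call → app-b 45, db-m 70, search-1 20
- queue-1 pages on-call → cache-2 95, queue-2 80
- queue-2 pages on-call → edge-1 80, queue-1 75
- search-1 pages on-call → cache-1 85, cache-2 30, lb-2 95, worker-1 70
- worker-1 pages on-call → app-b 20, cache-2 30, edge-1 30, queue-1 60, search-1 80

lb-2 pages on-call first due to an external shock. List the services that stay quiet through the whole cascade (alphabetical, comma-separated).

Round 1 — lb-2 pages on-call (initial).
  app-b: +45 → 45 < 60
  db-m: +70 → 70 ≥ 60
  search-1: +20 → 20 < 120
Round 2 — db-m pages on-call.
  app-b: +80 → 125 ≥ 60
Round 3 — app-b pages on-call.
  cache-1: +25 → 25 < 50
  cache-2: +95 → 95 ≥ 30
  edge-1: +90 → 90 ≥ 30
  queue-1: +40 → 40 < 80
Round 4 — cache-2, edge-1 page on-call.
  queue-1: +55 → 95 ≥ 80
  queue-2: +85 → 85 ≥ 70
  search-1: +15 → 35 < 120
  worker-1: +60+20 → 80 ≥ 40
Round 5 — queue-1, queue-2, worker-1 page on-call.
  search-1: +80 → 115 < 120
No further pages.

cache-1, search-1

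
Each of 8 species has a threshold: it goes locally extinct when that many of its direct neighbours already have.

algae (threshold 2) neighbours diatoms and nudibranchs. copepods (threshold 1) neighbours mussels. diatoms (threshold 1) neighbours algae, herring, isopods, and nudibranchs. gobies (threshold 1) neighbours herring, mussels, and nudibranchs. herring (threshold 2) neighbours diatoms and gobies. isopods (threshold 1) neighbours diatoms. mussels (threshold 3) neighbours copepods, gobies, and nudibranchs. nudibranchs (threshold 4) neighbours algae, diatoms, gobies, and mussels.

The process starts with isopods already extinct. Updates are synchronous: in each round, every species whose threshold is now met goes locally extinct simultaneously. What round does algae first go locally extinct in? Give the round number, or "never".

Round 1 — isopods goes locally extinct (initial).
Round 2 — checking thresholds:
  diatoms: 1 of 4 neighbours ≥ 1, goes locally extinct.
Round 3 — no new extinctions; cascade stops.

never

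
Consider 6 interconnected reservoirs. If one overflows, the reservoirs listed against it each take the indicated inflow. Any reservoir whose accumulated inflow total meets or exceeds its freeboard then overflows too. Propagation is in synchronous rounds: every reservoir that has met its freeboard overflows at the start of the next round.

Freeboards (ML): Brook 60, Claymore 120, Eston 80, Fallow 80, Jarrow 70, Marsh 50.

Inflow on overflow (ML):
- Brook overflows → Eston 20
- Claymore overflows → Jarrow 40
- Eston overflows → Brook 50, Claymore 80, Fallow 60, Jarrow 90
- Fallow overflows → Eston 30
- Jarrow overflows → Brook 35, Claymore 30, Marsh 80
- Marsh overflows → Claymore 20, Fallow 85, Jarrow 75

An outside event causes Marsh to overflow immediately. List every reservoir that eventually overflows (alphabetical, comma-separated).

Fallow, Jarrow, Marsh

Round 1 — Marsh overflows (initial).
  Claymore: +20 → 20 < 120
  Fallow: +85 → 85 ≥ 80
  Jarrow: +75 → 75 ≥ 70
Round 2 — Fallow, Jarrow overflow.
  Brook: +35 → 35 < 60
  Claymore: +30 → 50 < 120
  Eston: +30 → 30 < 80
No further overflows.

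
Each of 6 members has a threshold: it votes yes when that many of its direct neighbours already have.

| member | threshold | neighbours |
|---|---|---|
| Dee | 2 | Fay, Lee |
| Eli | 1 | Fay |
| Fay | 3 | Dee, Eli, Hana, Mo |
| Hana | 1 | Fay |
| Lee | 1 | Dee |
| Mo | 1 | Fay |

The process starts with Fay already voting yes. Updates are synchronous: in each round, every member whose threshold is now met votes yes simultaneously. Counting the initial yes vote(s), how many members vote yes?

Round 1 — Fay votes yes (initial).
Round 2 — checking thresholds:
  Dee: 1 of 2 neighbours < 2, not yet.
  Eli: 1 of 1 neighbours ≥ 1, votes yes.
  Hana: 1 of 1 neighbours ≥ 1, votes yes.
  Mo: 1 of 1 neighbours ≥ 1, votes yes.
Round 3 — no new yes votes; cascade stops.

4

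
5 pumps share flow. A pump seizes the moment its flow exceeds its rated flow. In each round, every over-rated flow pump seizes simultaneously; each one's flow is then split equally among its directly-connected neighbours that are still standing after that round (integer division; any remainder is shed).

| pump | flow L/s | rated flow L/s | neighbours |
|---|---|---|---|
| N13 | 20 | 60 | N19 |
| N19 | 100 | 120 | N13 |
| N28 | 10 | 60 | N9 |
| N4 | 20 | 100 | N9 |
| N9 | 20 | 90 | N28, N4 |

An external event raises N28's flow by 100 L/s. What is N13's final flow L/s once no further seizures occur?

Round 1 — N28 at 110 > 60. N28 seizes.
  N28 sheds 110 L/s to N9: 110 each.
    N9: 20+110 = 130 > 90
Round 2 — N9 seizes.
  N9 sheds 130 L/s to N4: 130 each.
    N4: 20+130 = 150 > 100
Round 3 — N4 seizes.
  N4 sheds 150 L/s: no online neighbours, lost.
No further seizures.

20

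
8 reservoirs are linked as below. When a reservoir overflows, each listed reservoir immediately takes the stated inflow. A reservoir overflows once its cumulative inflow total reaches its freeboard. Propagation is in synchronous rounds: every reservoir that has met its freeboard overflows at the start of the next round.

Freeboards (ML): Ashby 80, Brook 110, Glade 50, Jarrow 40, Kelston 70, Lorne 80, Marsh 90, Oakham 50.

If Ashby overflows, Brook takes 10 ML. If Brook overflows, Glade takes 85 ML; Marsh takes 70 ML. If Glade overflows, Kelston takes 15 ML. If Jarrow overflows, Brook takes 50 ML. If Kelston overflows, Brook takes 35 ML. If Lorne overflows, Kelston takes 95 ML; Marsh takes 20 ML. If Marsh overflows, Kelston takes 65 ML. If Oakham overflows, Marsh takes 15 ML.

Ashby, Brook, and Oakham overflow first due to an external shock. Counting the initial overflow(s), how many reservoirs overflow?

Round 1 — Ashby, Brook, Oakham overflow (initial).
  Glade: +85 → 85 ≥ 50
  Marsh: +70+15 → 85 < 90
Round 2 — Glade overflows.
  Kelston: +15 → 15 < 70
No further overflows.

4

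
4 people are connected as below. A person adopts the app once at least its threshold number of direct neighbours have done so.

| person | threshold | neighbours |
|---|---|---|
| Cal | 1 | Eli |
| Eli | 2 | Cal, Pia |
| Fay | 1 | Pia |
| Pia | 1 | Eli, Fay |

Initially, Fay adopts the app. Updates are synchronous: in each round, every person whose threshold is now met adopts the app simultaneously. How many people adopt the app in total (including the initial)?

Round 1 — Fay adopts the app (initial).
Round 2 — checking thresholds:
  Pia: 1 of 2 neighbours ≥ 1, adopts the app.
Round 3 — no new adoptions; cascade stops.

2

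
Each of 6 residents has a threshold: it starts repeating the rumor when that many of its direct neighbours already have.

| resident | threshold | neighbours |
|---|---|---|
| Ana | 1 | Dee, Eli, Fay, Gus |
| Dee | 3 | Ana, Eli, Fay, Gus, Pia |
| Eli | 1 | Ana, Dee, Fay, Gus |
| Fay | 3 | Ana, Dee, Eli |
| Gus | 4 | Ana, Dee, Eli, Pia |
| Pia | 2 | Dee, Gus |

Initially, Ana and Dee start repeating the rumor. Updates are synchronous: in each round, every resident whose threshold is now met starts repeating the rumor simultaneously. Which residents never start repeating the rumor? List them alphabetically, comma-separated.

Gus, Pia

Round 1 — Ana, Dee start repeating the rumor (initial).
Round 2 — checking thresholds:
  Eli: 2 of 4 neighbours ≥ 1, starts repeating the rumor.
  Fay: 2 of 3 neighbours < 3, holds.
  Gus: 2 of 4 neighbours < 4, holds.
  Pia: 1 of 2 neighbours < 2, holds.
Round 3 — checking thresholds:
  Fay: 3 of 3 neighbours ≥ 3, starts repeating the rumor.
  Gus: 3 of 4 neighbours < 4, holds.
  Pia: 1 of 2 neighbours < 2, holds.
Round 4 — no new spreads; cascade stops.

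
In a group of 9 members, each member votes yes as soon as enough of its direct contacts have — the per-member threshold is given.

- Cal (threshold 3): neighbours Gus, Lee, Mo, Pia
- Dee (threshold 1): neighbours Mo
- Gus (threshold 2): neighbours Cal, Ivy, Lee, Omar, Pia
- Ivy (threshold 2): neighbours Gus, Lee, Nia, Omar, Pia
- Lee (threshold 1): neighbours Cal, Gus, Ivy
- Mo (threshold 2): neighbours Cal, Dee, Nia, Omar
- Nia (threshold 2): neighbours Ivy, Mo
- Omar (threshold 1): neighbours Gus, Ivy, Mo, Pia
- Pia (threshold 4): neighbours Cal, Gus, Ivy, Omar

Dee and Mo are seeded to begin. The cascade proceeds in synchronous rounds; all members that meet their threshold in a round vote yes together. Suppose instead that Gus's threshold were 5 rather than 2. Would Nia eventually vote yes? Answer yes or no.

With Gus's threshold at 5:
Round 1 — Dee, Mo vote yes (initial).
Round 2 — checking thresholds:
  Cal: 1 of 4 neighbours < 3, not yet.
  Nia: 1 of 2 neighbours < 2, not yet.
  Omar: 1 of 4 neighbours ≥ 1, votes yes.
Round 3 — no new yes votes; cascade stops.

no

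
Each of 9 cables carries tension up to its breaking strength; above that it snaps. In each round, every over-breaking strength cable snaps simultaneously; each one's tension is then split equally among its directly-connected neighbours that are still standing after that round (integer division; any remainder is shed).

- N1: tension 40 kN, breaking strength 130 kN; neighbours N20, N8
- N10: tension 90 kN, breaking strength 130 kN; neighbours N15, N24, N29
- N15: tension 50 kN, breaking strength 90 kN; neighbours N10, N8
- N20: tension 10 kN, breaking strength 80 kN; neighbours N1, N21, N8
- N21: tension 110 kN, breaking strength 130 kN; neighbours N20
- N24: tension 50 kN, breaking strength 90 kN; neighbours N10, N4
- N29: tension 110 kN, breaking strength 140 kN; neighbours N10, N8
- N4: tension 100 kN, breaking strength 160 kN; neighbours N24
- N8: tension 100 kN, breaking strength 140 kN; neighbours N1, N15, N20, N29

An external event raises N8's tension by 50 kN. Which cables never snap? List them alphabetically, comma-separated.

Round 1 — N8 at 150 > 140. N8 snaps.
  N8 sheds 150 kN to N1, N15, N20, N29: 37 each (2 lost).
    N1: 40+37 = 77 ≤ 130
    N15: 50+37 = 87 ≤ 90
    N20: 10+37 = 47 ≤ 80
    N29: 110+37 = 147 > 140
Round 2 — N29 snaps.
  N29 sheds 147 kN to N10: 147 each.
    N10: 90+147 = 237 > 130
Round 3 — N10 snaps.
  N10 sheds 237 kN to N15, N24: 118 each (1 lost).
    N15: 87+118 = 205 > 90
    N24: 50+118 = 168 > 90
Round 4 — N15, N24 snap.
  N15 sheds 205 kN: no online neighbours, lost.
  N24 sheds 168 kN to N4: 168 each.
    N4: 100+168 = 268 > 160
Round 5 — N4 snaps.
  N4 sheds 268 kN: no online neighbours, lost.
No further breaks.

N1, N20, N21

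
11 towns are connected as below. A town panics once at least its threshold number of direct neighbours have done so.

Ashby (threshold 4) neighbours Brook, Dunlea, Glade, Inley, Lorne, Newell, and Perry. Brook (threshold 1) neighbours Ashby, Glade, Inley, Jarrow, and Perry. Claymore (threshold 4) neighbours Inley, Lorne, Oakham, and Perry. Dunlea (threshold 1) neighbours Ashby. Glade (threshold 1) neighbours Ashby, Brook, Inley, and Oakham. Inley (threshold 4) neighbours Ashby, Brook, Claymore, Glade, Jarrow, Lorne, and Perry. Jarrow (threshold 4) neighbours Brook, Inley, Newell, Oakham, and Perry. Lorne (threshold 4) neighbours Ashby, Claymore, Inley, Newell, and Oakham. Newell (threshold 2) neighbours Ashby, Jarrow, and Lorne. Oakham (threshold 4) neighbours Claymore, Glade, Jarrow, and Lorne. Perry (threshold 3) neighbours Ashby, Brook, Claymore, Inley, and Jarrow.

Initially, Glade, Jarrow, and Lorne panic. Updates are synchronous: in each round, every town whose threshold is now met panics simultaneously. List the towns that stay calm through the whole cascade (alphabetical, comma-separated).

Round 1 — Glade, Jarrow, Lorne panic (initial).
Round 2 — checking thresholds:
  Ashby: 2 of 7 neighbours < 4, holds.
  Brook: 2 of 5 neighbours ≥ 1, panics.
  Claymore: 1 of 4 neighbours < 4, holds.
  Inley: 3 of 7 neighbours < 4, holds.
  Newell: 2 of 3 neighbours ≥ 2, panics.
  Oakham: 3 of 4 neighbours < 4, holds.
  Perry: 1 of 5 neighbours < 3, holds.
Round 3 — checking thresholds:
  Ashby: 4 of 7 neighbours ≥ 4, panics.
  Claymore: 1 of 4 neighbours < 4, holds.
  Inley: 4 of 7 neighbours ≥ 4, panics.
  Oakham: 3 of 4 neighbours < 4, holds.
  Perry: 2 of 5 neighbours < 3, holds.
Round 4 — checking thresholds:
  Claymore: 2 of 4 neighbours < 4, holds.
  Dunlea: 1 of 1 neighbours ≥ 1, panics.
  Oakham: 3 of 4 neighbours < 4, holds.
  Perry: 4 of 5 neighbours ≥ 3, panics.
Round 5 — no new panics; cascade stops.

Claymore, Oakham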